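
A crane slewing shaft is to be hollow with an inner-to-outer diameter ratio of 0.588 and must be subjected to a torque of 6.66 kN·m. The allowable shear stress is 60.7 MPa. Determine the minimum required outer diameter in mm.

For a hollow shaft with d_i/d_o = 0.588: τ_max = 16T/(π d_o³ (1−k⁴)), so d_o = [16T/(π τ_allow (1−k⁴))]^(1/3) = [16·6660/(π·6.07×10^7·0.8805)]^(1/3) = 0.08594 m.

85.9 mm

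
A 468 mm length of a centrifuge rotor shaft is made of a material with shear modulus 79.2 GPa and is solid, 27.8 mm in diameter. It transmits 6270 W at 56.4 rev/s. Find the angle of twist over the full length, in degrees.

0.102°

ω = 2π·56.4 = 354.4 rad/s, so T = P/ω = 6270 / 354.4 = 17.69 N·m.
J = πd⁴/32 = π(0.0278)⁴/32 = 5.864×10^-8 m⁴.
θ = T·L/(G·J) = 17.69 × 0.468 / (79.2×10⁹ × 5.864×10^-8) = 1.783×10^-3 rad.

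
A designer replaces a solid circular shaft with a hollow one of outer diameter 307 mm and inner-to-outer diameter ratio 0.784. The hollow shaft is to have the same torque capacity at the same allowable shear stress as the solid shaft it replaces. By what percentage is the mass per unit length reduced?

47.1 %

Equal τ_max and T ⇒ the solid shaft needs d_s³ = d_o³(1−k⁴), so d_s = 307·(1−0.784⁴)^(1/3) = 262.1 mm.
Area ratio A_h/A_s = d_o²(1−k²)/d_s² = (1−k²)/(1−k⁴)^(2/3) = 0.5287.
Mass saving = 1 − 0.5287 = 47.1 %.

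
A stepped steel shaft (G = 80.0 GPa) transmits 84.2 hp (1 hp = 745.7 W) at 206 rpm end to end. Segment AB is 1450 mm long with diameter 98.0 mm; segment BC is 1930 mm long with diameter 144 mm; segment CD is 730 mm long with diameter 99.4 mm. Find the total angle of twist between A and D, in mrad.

ω = 2π·206/60 = 21.57 rad/s, so T = P/ω = 84.2×745.7 / 21.57 = 2911 N·m.
J_AB = π(0.0980)⁴/32 = 9.06×10^-6 m⁴; J_BC = π(0.144)⁴/32 = 4.22×10^-5 m⁴; J_CD = π(0.0994)⁴/32 = 9.58×10^-6 m⁴.
θ = (T/G)·Σ L_i/J_i = (2911/80.0×10⁹)·(1.45/9.06×10^-6 + 1.93/4.22×10^-5 + 0.730/9.58×10^-6) = 0.01026 rad.

10.3 mrad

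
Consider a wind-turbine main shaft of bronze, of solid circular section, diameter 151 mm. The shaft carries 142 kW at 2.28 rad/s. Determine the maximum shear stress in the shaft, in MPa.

92.1 MPa

ω = 2.28 rad/s, so T = P/ω = 142×10³ / 2.280 = 62280 N·m.
J = πd⁴/32 = π(0.151)⁴/32 = 5.104×10^-5 m⁴.
τ_max = T·r/J = 62280 × 0.0755 / 5.104×10^-5 = 9.213×10^7 Pa.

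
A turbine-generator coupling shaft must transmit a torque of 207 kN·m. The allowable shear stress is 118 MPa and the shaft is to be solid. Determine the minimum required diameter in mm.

For a solid shaft τ_max = 16T/(πd³), so d = (16T/(π τ_allow))^(1/3) = (16·207000/(π·1.18×10^8))^(1/3) = 0.2075 m.

208 mm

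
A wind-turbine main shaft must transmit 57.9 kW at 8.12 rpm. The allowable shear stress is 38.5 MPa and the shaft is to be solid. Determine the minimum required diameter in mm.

ω = 2π·8.12/60 = 0.8503 rad/s, so T = P/ω = 57.9×10³ / 0.8503 = 68090 N·m.
For a solid shaft τ_max = 16T/(πd³), so d = (16T/(π τ_allow))^(1/3) = (16·68090/(π·3.85×10^7))^(1/3) = 0.2081 m.

208 mm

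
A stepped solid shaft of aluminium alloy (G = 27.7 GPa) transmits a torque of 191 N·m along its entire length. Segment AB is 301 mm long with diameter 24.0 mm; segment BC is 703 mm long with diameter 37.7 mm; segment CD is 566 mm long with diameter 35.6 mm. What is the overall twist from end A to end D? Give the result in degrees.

6.47°

J_AB = π(0.0240)⁴/32 = 3.26×10^-8 m⁴; J_BC = π(0.0377)⁴/32 = 1.98×10^-7 m⁴; J_CD = π(0.0356)⁴/32 = 1.58×10^-7 m⁴.
θ = (T/G)·Σ L_i/J_i = (191.0/27.7×10⁹)·(0.301/3.26×10^-8 + 0.703/1.98×10^-7 + 0.566/1.58×10^-7) = 0.1129 rad.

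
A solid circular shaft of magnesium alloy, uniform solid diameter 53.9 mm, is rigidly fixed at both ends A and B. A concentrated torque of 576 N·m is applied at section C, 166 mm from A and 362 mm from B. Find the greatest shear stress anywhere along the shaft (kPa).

12800 kPa

With uniform GJ and both ends fixed, compatibility θ_AC = θ_CB gives T_A·a = T_B·b, together with T_A + T_B = T₀.
T_A = T₀·b/(a+b) = 576.0·362/528.0 = 394.9 N·m; T_B = 181.1 N·m.
τ in each portion: τ_AC = 1.28×10^7 Pa, τ_CB = 5.89×10^6 Pa; maximum is in AC.
τ_max = T_AC·r/J = 394.9·0.0269/8.29×10^-7 = 1.284×10^7 Pa.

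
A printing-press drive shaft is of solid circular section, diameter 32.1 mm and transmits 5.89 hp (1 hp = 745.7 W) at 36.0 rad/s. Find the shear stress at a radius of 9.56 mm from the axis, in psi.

ω = 36.0 rad/s, so T = P/ω = 5.89×745.7 / 36.00 = 122.0 N·m.
J = πd⁴/32 = π(0.0321)⁴/32 = 1.042×10^-7 m⁴.
Shear stress varies linearly with radius: τ = T·r/J = 122.0 × 0.00956 / 1.042×10^-7 = 1.119×10^7 Pa.

1620 psi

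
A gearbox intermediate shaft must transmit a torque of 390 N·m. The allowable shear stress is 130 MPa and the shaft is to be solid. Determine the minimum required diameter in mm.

24.8 mm

For a solid shaft τ_max = 16T/(πd³), so d = (16T/(π τ_allow))^(1/3) = (16·390.0/(π·1.30×10^8))^(1/3) = 0.02481 m.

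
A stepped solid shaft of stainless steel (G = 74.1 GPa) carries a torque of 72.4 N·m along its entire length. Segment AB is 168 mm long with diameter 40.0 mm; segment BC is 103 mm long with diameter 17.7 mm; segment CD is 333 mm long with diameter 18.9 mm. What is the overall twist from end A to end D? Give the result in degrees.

2.12°

J_AB = π(0.0400)⁴/32 = 2.51×10^-7 m⁴; J_BC = π(0.0177)⁴/32 = 9.64×10^-9 m⁴; J_CD = π(0.0189)⁴/32 = 1.25×10^-8 m⁴.
θ = (T/G)·Σ L_i/J_i = (72.40/74.1×10⁹)·(0.168/2.51×10^-7 + 0.103/9.64×10^-9 + 0.333/1.25×10^-8) = 0.03707 rad.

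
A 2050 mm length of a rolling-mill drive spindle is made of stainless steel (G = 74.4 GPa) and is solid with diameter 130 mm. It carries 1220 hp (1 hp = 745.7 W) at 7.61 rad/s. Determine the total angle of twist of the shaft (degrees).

6.73°

ω = 7.61 rad/s, so T = P/ω = 1220×745.7 / 7.610 = 119500 N·m.
J = πd⁴/32 = π(0.130)⁴/32 = 2.804×10^-5 m⁴.
θ = T·L/(G·J) = 119500 × 2.05 / (74.4×10⁹ × 2.804×10^-5) = 0.1175 rad.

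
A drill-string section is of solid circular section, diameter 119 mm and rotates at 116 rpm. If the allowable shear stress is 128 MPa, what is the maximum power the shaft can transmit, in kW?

J = πd⁴/32 = π(0.119)⁴/32 = 1.969×10^-5 m⁴.
T_max = τ_allow·J/r = 1.28×10^8 × 1.969×10^-5 / 0.0595 = 42350 N·m.
ω = 2π·116/60 = 12.15 rad/s, so P_max = T_max·ω = 5.145×10^5 W.

514 kW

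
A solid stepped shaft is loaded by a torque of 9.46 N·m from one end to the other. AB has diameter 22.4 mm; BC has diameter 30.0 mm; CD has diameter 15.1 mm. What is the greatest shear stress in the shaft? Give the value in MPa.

14.0 MPa

Under the same torque, τ_max = 16T/(πd³) is largest where d is smallest — segment CD (d = 15.1 mm).
τ_max = 16·9.460/(π·(0.0151)³) = 1.399×10^7 Pa.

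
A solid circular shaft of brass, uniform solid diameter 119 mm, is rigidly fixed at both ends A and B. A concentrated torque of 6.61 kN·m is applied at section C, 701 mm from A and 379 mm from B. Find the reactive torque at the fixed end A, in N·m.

2320 N·m

With uniform GJ and both ends fixed, compatibility θ_AC = θ_CB gives T_A·a = T_B·b, together with T_A + T_B = T₀.
T_A = T₀·b/(a+b) = 6610·379/1080 = 2320 N·m; T_B = 4290 N·m.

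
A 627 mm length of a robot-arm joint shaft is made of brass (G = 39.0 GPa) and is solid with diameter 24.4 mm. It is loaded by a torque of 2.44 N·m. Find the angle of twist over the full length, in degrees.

0.0646°

J = πd⁴/32 = π(0.0244)⁴/32 = 3.480×10^-8 m⁴.
θ = T·L/(G·J) = 2.440 × 0.627 / (39.0×10⁹ × 3.480×10^-8) = 1.127×10^-3 rad.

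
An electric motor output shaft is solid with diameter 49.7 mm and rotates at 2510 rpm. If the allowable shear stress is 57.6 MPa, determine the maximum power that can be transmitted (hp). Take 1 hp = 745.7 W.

J = πd⁴/32 = π(0.0497)⁴/32 = 5.990×10^-7 m⁴.
T_max = τ_allow·J/r = 5.76×10^7 × 5.990×10^-7 / 0.0249 = 1388 N·m.
ω = 2π·2510/60 = 262.8 rad/s, so P_max = T_max·ω = 3.649×10^5 W.

489 hp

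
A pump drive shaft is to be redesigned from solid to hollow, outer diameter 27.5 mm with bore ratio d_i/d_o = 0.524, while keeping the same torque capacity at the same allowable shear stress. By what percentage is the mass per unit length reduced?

23.6 %

Equal τ_max and T ⇒ the solid shaft needs d_s³ = d_o³(1−k⁴), so d_s = 27.5·(1−0.524⁴)^(1/3) = 26.79 mm.
Area ratio A_h/A_s = d_o²(1−k²)/d_s² = (1−k²)/(1−k⁴)^(2/3) = 0.7643.
Mass saving = 1 − 0.7643 = 23.6 %.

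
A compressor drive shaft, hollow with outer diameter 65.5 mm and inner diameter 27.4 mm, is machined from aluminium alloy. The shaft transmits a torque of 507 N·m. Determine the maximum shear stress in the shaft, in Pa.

9.48e6 Pa

J = π(d_o⁴ − d_i⁴)/32 = π(0.0655⁴ − 0.0274⁴)/32 = 1.752×10^-6 m⁴.
τ_max = T·r/J = 507.0 × 0.0328 / 1.752×10^-6 = 9.479×10^6 Pa.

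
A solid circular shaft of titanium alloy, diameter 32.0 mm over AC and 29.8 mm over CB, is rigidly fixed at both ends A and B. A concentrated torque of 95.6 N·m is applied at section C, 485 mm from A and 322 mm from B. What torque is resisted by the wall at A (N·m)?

Compatibility: T_A·a/J_AC = T_B·b/J_CB with T_A + T_B = T₀.
J_AC = 1.03×10^-7 m⁴, J_CB = 7.74×10^-8 m⁴, so T_A = T₀·(J_AC/a)/((J_AC/a)+(J_CB/b)) = 44.82 N·m, T_B = 50.78 N·m.

44.8 N·m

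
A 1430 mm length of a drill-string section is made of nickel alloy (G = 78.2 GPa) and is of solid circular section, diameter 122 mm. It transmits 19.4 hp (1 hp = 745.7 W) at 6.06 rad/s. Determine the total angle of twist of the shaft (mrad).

ω = 6.06 rad/s, so T = P/ω = 19.4×745.7 / 6.060 = 2387 N·m.
J = πd⁴/32 = π(0.122)⁴/32 = 2.175×10^-5 m⁴.
θ = T·L/(G·J) = 2387 × 1.43 / (78.2×10⁹ × 2.175×10^-5) = 2.007×10^-3 rad.

2.01 mrad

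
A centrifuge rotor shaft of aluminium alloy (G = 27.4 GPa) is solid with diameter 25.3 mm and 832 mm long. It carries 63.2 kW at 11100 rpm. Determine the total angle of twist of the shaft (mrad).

ω = 2π·11100/60 = 1162 rad/s, so T = P/ω = 63.2×10³ / 1162 = 54.37 N·m.
J = πd⁴/32 = π(0.0253)⁴/32 = 4.022×10^-8 m⁴.
θ = T·L/(G·J) = 54.37 × 0.832 / (27.4×10⁹ × 4.022×10^-8) = 0.04104 rad.

41.0 mrad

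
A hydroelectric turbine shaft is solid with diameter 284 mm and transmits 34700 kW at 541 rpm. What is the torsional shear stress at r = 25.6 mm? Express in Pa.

ω = 2π·541/60 = 56.65 rad/s, so T = P/ω = 34700×10³ / 56.65 = 612500 N·m.
J = πd⁴/32 = π(0.284)⁴/32 = 6.387×10^-4 m⁴.
Shear stress varies linearly with radius: τ = T·r/J = 612500 × 0.0256 / 6.387×10^-4 = 2.455×10^7 Pa.

2.46e7 Pa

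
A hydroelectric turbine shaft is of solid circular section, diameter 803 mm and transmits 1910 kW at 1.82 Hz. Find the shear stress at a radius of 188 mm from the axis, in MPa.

ω = 2π·1.82 = 11.44 rad/s, so T = P/ω = 1910×10³ / 11.44 = 167000 N·m.
J = πd⁴/32 = π(0.803)⁴/32 = 0.04082 m⁴.
Shear stress varies linearly with radius: τ = T·r/J = 167000 × 0.188 / 0.04082 = 7.693×10^5 Pa.

0.769 MPa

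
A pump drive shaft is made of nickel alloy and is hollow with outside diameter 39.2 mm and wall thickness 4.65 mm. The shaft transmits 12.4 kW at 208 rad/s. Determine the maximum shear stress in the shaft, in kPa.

7620 kPa

ω = 208 rad/s, so T = P/ω = 12.4×10³ / 208.0 = 59.62 N·m.
J = π(d_o⁴ − d_i⁴)/32 = π(0.0392⁴ − 0.0299⁴)/32 = 1.533×10^-7 m⁴.
τ_max = T·r/J = 59.62 × 0.0196 / 1.533×10^-7 = 7.620×10^6 Pa.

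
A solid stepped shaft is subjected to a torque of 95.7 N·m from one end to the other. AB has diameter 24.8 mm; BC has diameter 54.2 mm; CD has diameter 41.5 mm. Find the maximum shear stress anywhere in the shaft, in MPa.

Under the same torque, τ_max = 16T/(πd³) is largest where d is smallest — segment AB (d = 24.8 mm).
τ_max = 16·95.70/(π·(0.0248)³) = 3.195×10^7 Pa.

32.0 MPa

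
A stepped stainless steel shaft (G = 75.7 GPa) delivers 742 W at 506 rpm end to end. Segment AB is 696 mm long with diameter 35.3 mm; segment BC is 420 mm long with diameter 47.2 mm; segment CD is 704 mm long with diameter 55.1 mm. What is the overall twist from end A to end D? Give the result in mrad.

1.15 mrad

ω = 2π·506/60 = 52.99 rad/s, so T = P/ω = 742 / 52.99 = 14.00 N·m.
J_AB = π(0.0353)⁴/32 = 1.52×10^-7 m⁴; J_BC = π(0.0472)⁴/32 = 4.87×10^-7 m⁴; J_CD = π(0.0551)⁴/32 = 9.05×10^-7 m⁴.
θ = (T/G)·Σ L_i/J_i = (14.00/75.7×10⁹)·(0.696/1.52×10^-7 + 0.420/4.87×10^-7 + 0.704/9.05×10^-7) = 1.148×10^-3 rad.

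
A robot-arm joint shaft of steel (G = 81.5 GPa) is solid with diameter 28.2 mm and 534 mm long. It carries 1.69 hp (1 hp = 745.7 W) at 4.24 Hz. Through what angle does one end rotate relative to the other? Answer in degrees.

0.286°

ω = 2π·4.24 = 26.64 rad/s, so T = P/ω = 1.69×745.7 / 26.64 = 47.30 N·m.
J = πd⁴/32 = π(0.0282)⁴/32 = 6.209×10^-8 m⁴.
θ = T·L/(G·J) = 47.30 × 0.534 / (81.5×10⁹ × 6.209×10^-8) = 4.992×10^-3 rad.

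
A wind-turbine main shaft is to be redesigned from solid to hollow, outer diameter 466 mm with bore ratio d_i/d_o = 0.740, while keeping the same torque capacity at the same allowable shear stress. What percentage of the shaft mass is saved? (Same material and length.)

Equal τ_max and T ⇒ the solid shaft needs d_s³ = d_o³(1−k⁴), so d_s = 466·(1−0.740⁴)^(1/3) = 413.8 mm.
Area ratio A_h/A_s = d_o²(1−k²)/d_s² = (1−k²)/(1−k⁴)^(2/3) = 0.5738.
Mass saving = 1 − 0.5738 = 42.6 %.

42.6 %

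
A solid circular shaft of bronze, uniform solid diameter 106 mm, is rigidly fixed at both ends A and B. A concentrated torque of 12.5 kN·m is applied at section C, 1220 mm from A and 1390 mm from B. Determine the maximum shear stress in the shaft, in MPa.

28.5 MPa

With uniform GJ and both ends fixed, compatibility θ_AC = θ_CB gives T_A·a = T_B·b, together with T_A + T_B = T₀.
T_A = T₀·b/(a+b) = 12500·1390/2610 = 6657 N·m; T_B = 5843 N·m.
τ in each portion: τ_AC = 2.85×10^7 Pa, τ_CB = 2.50×10^7 Pa; maximum is in AC.
τ_max = T_AC·r/J = 6657·0.0530/1.24×10^-5 = 2.847×10^7 Pa.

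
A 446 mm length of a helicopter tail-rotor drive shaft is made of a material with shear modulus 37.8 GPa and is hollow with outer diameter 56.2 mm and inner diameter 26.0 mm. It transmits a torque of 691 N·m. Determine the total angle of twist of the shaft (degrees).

J = π(d_o⁴ − d_i⁴)/32 = π(0.0562⁴ − 0.0260⁴)/32 = 9.345×10^-7 m⁴.
θ = T·L/(G·J) = 691.0 × 0.446 / (37.8×10⁹ × 9.345×10^-7) = 8.724×10^-3 rad.

0.500°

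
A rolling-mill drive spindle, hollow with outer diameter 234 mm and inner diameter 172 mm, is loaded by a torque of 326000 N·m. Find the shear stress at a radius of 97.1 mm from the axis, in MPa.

152 MPa

J = π(d_o⁴ − d_i⁴)/32 = π(0.234⁴ − 0.172⁴)/32 = 2.084×10^-4 m⁴.
Shear stress varies linearly with radius: τ = T·r/J = 326000 × 0.0971 / 2.084×10^-4 = 1.519×10^8 Pa.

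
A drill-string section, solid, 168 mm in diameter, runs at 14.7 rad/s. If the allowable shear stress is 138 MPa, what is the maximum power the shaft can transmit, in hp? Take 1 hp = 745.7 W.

J = πd⁴/32 = π(0.168)⁴/32 = 7.821×10^-5 m⁴.
T_max = τ_allow·J/r = 1.38×10^8 × 7.821×10^-5 / 0.0840 = 128500 N·m.
ω = 14.7 rad/s, so P_max = T_max·ω = 1.889×10^6 W.

2530 hp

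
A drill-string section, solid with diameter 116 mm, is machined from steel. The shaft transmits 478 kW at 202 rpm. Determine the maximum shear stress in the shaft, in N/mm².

73.7 N/mm²

ω = 2π·202/60 = 21.15 rad/s, so T = P/ω = 478×10³ / 21.15 = 22600 N·m.
J = πd⁴/32 = π(0.116)⁴/32 = 1.778×10^-5 m⁴.
τ_max = T·r/J = 22600 × 0.0580 / 1.778×10^-5 = 7.373×10^7 Pa.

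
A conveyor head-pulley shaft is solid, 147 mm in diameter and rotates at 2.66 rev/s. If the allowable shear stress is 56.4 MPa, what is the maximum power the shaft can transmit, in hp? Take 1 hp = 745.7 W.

J = πd⁴/32 = π(0.147)⁴/32 = 4.584×10^-5 m⁴.
T_max = τ_allow·J/r = 5.64×10^7 × 4.584×10^-5 / 0.0735 = 35180 N·m.
ω = 2π·2.66 = 16.71 rad/s, so P_max = T_max·ω = 5.879×10^5 W.

788 hp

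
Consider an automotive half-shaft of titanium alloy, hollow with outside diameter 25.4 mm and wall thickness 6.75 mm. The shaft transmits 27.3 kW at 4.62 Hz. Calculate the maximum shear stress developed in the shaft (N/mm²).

ω = 2π·4.62 = 29.03 rad/s, so T = P/ω = 27.3×10³ / 29.03 = 940.5 N·m.
J = π(d_o⁴ − d_i⁴)/32 = π(0.0254⁴ − 0.0119⁴)/32 = 3.889×10^-8 m⁴.
τ_max = T·r/J = 940.5 × 0.0127 / 3.889×10^-8 = 3.071×10^8 Pa.

307 N/mm²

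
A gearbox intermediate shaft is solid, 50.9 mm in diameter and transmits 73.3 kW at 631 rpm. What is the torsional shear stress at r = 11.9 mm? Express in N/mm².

ω = 2π·631/60 = 66.08 rad/s, so T = P/ω = 73.3×10³ / 66.08 = 1109 N·m.
J = πd⁴/32 = π(0.0509)⁴/32 = 6.590×10^-7 m⁴.
Shear stress varies linearly with radius: τ = T·r/J = 1109 × 0.0119 / 6.590×10^-7 = 2.003×10^7 Pa.

20.0 N/mm²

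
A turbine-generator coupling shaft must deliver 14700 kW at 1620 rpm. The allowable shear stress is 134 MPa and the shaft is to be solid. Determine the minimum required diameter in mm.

149 mm

ω = 2π·1620/60 = 169.6 rad/s, so T = P/ω = 14700×10³ / 169.6 = 86650 N·m.
For a solid shaft τ_max = 16T/(πd³), so d = (16T/(π τ_allow))^(1/3) = (16·86650/(π·1.34×10^8))^(1/3) = 0.1488 m.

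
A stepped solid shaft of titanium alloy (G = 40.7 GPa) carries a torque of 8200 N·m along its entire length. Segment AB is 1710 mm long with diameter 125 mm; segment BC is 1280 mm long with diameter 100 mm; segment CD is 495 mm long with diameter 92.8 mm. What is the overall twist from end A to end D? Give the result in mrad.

J_AB = π(0.125)⁴/32 = 2.40×10^-5 m⁴; J_BC = π(0.100)⁴/32 = 9.82×10^-6 m⁴; J_CD = π(0.0928)⁴/32 = 7.28×10^-6 m⁴.
θ = (T/G)·Σ L_i/J_i = (8200/40.7×10⁹)·(1.71/2.40×10^-5 + 1.28/9.82×10^-6 + 0.495/7.28×10^-6) = 0.05434 rad.

54.3 mrad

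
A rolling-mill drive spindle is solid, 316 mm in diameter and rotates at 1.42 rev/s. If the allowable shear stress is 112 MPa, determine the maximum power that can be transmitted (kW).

6190 kW

J = πd⁴/32 = π(0.316)⁴/32 = 9.789×10^-4 m⁴.
T_max = τ_allow·J/r = 1.12×10^8 × 9.789×10^-4 / 0.158 = 693900 N·m.
ω = 2π·1.42 = 8.922 rad/s, so P_max = T_max·ω = 6.191×10^6 W.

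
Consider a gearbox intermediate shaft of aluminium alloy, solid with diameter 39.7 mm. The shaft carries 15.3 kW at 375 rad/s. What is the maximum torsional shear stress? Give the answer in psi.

482 psi

ω = 375 rad/s, so T = P/ω = 15.3×10³ / 375.0 = 40.80 N·m.
J = πd⁴/32 = π(0.0397)⁴/32 = 2.439×10^-7 m⁴.
τ_max = T·r/J = 40.80 × 0.0199 / 2.439×10^-7 = 3.321×10^6 Pa.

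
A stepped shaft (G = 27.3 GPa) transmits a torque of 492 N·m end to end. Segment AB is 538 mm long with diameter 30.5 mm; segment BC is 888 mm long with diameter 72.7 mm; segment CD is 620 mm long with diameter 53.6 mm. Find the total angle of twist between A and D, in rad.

J_AB = π(0.0305)⁴/32 = 8.50×10^-8 m⁴; J_BC = π(0.0727)⁴/32 = 2.74×10^-6 m⁴; J_CD = π(0.0536)⁴/32 = 8.10×10^-7 m⁴.
θ = (T/G)·Σ L_i/J_i = (492.0/27.3×10⁹)·(0.538/8.50×10^-8 + 0.888/2.74×10^-6 + 0.620/8.10×10^-7) = 0.1338 rad.

0.134 rad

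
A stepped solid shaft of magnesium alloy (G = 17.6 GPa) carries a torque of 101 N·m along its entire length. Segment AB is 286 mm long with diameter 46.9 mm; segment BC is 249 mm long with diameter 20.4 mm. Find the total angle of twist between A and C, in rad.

J_AB = π(0.0469)⁴/32 = 4.75×10^-7 m⁴; J_BC = π(0.0204)⁴/32 = 1.70×10^-8 m⁴.
θ = (T/G)·Σ L_i/J_i = (101.0/17.6×10⁹)·(0.286/4.75×10^-7 + 0.249/1.70×10^-8) = 0.08750 rad.

0.0875 rad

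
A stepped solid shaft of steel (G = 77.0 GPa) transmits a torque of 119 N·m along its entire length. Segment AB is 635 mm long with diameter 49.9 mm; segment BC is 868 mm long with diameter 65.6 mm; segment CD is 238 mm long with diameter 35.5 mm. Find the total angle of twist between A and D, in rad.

0.00471 rad

J_AB = π(0.0499)⁴/32 = 6.09×10^-7 m⁴; J_BC = π(0.0656)⁴/32 = 1.82×10^-6 m⁴; J_CD = π(0.0355)⁴/32 = 1.56×10^-7 m⁴.
θ = (T/G)·Σ L_i/J_i = (119.0/77.0×10⁹)·(0.635/6.09×10^-7 + 0.868/1.82×10^-6 + 0.238/1.56×10^-7) = 4.709×10^-3 rad.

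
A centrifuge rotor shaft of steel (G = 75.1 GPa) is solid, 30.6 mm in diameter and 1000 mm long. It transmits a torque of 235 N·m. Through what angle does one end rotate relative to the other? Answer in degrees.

2.08°

J = πd⁴/32 = π(0.0306)⁴/32 = 8.608×10^-8 m⁴.
θ = T·L/(G·J) = 235.0 × 1.00 / (75.1×10⁹ × 8.608×10^-8) = 0.03635 rad.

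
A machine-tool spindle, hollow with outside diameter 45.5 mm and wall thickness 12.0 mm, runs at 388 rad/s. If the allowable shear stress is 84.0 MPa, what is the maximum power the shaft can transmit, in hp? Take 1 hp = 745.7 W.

768 hp

J = π(d_o⁴ − d_i⁴)/32 = π(0.0455⁴ − 0.0215⁴)/32 = 3.998×10^-7 m⁴.
T_max = τ_allow·J/r = 8.40×10^7 × 3.998×10^-7 / 0.0227 = 1476 N·m.
ω = 388 rad/s, so P_max = T_max·ω = 5.727×10^5 W.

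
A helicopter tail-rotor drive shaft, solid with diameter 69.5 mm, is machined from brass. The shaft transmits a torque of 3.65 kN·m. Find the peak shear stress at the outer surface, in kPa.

55400 kPa

J = πd⁴/32 = π(0.0695)⁴/32 = 2.291×10^-6 m⁴.
τ_max = T·r/J = 3650 × 0.0348 / 2.291×10^-6 = 5.537×10^7 Pa.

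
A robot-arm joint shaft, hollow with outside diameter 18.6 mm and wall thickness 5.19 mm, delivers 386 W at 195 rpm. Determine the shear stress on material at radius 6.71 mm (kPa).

11200 kPa

ω = 2π·195/60 = 20.42 rad/s, so T = P/ω = 386 / 20.42 = 18.90 N·m.
J = π(d_o⁴ − d_i⁴)/32 = π(0.0186⁴ − 0.00822⁴)/32 = 1.130×10^-8 m⁴.
Shear stress varies linearly with radius: τ = T·r/J = 18.90 × 0.00671 / 1.130×10^-8 = 1.122×10^7 Pa.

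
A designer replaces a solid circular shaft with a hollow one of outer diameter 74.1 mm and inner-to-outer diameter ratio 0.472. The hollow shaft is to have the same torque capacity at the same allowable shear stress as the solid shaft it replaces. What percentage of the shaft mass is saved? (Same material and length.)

Equal τ_max and T ⇒ the solid shaft needs d_s³ = d_o³(1−k⁴), so d_s = 74.1·(1−0.472⁴)^(1/3) = 72.85 mm.
Area ratio A_h/A_s = d_o²(1−k²)/d_s² = (1−k²)/(1−k⁴)^(2/3) = 0.8040.
Mass saving = 1 − 0.8040 = 19.6 %.

19.6 %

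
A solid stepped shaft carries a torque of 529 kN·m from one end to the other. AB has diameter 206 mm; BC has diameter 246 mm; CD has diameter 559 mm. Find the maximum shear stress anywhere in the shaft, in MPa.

Under the same torque, τ_max = 16T/(πd³) is largest where d is smallest — segment AB (d = 206 mm).
τ_max = 16·529000/(π·(0.206)³) = 3.082×10^8 Pa.

308 MPa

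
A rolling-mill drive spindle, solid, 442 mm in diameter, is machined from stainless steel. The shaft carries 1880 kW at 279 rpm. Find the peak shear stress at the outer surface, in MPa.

ω = 2π·279/60 = 29.22 rad/s, so T = P/ω = 1880×10³ / 29.22 = 64350 N·m.
J = πd⁴/32 = π(0.442)⁴/32 = 3.747×10^-3 m⁴.
τ_max = T·r/J = 64350 × 0.221 / 3.747×10^-3 = 3.795×10^6 Pa.

3.80 MPa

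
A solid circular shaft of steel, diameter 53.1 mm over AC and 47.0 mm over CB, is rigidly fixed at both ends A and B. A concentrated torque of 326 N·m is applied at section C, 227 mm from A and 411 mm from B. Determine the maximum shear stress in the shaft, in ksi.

1.20 ksi

Compatibility: T_A·a/J_AC = T_B·b/J_CB with T_A + T_B = T₀.
J_AC = 7.81×10^-7 m⁴, J_CB = 4.79×10^-7 m⁴, so T_A = T₀·(J_AC/a)/((J_AC/a)+(J_CB/b)) = 243.5 N·m, T_B = 82.53 N·m.
τ in each portion: τ_AC = 8.28×10^6 Pa, τ_CB = 4.05×10^6 Pa; maximum is in AC.
τ_max = T_AC·r/J = 243.5·0.0266/7.81×10^-7 = 8.282×10^6 Pa.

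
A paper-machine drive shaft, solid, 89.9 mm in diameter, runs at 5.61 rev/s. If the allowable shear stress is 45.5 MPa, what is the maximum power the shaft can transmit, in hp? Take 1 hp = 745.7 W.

J = πd⁴/32 = π(0.0899)⁴/32 = 6.413×10^-6 m⁴.
T_max = τ_allow·J/r = 4.55×10^7 × 6.413×10^-6 / 0.0450 = 6491 N·m.
ω = 2π·5.61 = 35.25 rad/s, so P_max = T_max·ω = 2.288×10^5 W.

307 hp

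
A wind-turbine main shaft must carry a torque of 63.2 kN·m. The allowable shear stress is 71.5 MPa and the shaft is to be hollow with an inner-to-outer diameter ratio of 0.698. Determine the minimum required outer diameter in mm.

181 mm

For a hollow shaft with d_i/d_o = 0.698: τ_max = 16T/(π d_o³ (1−k⁴)), so d_o = [16T/(π τ_allow (1−k⁴))]^(1/3) = [16·63200/(π·7.15×10^7·0.7626)]^(1/3) = 0.1807 m.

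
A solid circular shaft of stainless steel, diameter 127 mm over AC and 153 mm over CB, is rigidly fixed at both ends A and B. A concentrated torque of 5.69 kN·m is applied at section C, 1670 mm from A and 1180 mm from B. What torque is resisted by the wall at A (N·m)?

Compatibility: T_A·a/J_AC = T_B·b/J_CB with T_A + T_B = T₀.
J_AC = 2.55×10^-5 m⁴, J_CB = 5.38×10^-5 m⁴, so T_A = T₀·(J_AC/a)/((J_AC/a)+(J_CB/b)) = 1429 N·m, T_B = 4261 N·m.

1430 N·m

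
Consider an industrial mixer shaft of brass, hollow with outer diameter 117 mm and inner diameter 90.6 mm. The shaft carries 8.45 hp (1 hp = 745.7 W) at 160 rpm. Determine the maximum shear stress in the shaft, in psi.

271 psi

ω = 2π·160/60 = 16.76 rad/s, so T = P/ω = 8.45×745.7 / 16.76 = 376.1 N·m.
J = π(d_o⁴ − d_i⁴)/32 = π(0.117⁴ − 0.0906⁴)/32 = 1.178×10^-5 m⁴.
τ_max = T·r/J = 376.1 × 0.0585 / 1.178×10^-5 = 1.867×10^6 Pa.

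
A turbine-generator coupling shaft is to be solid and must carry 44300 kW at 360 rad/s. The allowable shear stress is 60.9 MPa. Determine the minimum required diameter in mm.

ω = 360 rad/s, so T = P/ω = 44300×10³ / 360.0 = 123100 N·m.
For a solid shaft τ_max = 16T/(πd³), so d = (16T/(π τ_allow))^(1/3) = (16·123100/(π·6.09×10^7))^(1/3) = 0.2175 m.

218 mm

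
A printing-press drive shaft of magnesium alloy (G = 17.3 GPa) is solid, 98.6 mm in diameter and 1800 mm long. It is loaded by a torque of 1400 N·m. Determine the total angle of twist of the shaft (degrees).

0.899°

J = πd⁴/32 = π(0.0986)⁴/32 = 9.279×10^-6 m⁴.
θ = T·L/(G·J) = 1400 × 1.80 / (17.3×10⁹ × 9.279×10^-6) = 0.01570 rad.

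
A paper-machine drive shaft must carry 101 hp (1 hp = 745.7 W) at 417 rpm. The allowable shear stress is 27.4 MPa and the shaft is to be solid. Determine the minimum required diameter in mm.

68.4 mm

ω = 2π·417/60 = 43.67 rad/s, so T = P/ω = 101×745.7 / 43.67 = 1725 N·m.
For a solid shaft τ_max = 16T/(πd³), so d = (16T/(π τ_allow))^(1/3) = (16·1725/(π·2.74×10^7))^(1/3) = 0.06844 m.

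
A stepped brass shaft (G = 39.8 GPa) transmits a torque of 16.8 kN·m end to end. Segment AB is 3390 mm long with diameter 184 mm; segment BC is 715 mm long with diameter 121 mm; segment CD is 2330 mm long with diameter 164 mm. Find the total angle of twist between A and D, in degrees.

2.34°

J_AB = π(0.184)⁴/32 = 1.13×10^-4 m⁴; J_BC = π(0.121)⁴/32 = 2.10×10^-5 m⁴; J_CD = π(0.164)⁴/32 = 7.10×10^-5 m⁴.
θ = (T/G)·Σ L_i/J_i = (16800/39.8×10⁹)·(3.39/1.13×10^-4 + 0.715/2.10×10^-5 + 2.33/7.10×10^-5) = 0.04091 rad.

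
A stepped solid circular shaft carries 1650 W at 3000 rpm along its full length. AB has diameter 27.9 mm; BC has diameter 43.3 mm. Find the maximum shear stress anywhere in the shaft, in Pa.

1.23e6 Pa

ω = 2π·3000/60 = 314.2 rad/s, so T = P/ω = 1650 / 314.2 = 5.252 N·m.
Under the same torque, τ_max = 16T/(πd³) is largest where d is smallest — segment AB (d = 27.9 mm).
τ_max = 16·5.252/(π·(0.0279)³) = 1.232×10^6 Pa.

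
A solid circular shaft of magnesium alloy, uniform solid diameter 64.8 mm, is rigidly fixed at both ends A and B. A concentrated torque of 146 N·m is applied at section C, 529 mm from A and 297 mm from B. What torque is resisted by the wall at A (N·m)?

With uniform GJ and both ends fixed, compatibility θ_AC = θ_CB gives T_A·a = T_B·b, together with T_A + T_B = T₀.
T_A = T₀·b/(a+b) = 146.0·297/826.0 = 52.50 N·m; T_B = 93.50 N·m.

52.5 N·m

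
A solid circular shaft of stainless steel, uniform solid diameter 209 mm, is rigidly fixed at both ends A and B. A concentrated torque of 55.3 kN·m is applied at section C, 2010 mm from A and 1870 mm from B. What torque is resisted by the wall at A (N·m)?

26700 N·m

With uniform GJ and both ends fixed, compatibility θ_AC = θ_CB gives T_A·a = T_B·b, together with T_A + T_B = T₀.
T_A = T₀·b/(a+b) = 55300·1870/3880 = 26650 N·m; T_B = 28650 N·m.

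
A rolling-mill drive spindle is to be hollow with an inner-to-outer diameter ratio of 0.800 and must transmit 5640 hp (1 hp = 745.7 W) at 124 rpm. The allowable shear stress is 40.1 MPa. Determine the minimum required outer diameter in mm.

411 mm

ω = 2π·124/60 = 12.99 rad/s, so T = P/ω = 5640×745.7 / 12.99 = 323900 N·m.
For a hollow shaft with d_i/d_o = 0.800: τ_max = 16T/(π d_o³ (1−k⁴)), so d_o = [16T/(π τ_allow (1−k⁴))]^(1/3) = [16·323900/(π·4.01×10^7·0.5904)]^(1/3) = 0.4115 m.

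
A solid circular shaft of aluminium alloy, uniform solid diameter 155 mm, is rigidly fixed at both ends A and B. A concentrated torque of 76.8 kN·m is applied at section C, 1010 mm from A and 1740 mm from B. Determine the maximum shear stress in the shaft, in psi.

With uniform GJ and both ends fixed, compatibility θ_AC = θ_CB gives T_A·a = T_B·b, together with T_A + T_B = T₀.
T_A = T₀·b/(a+b) = 76800·1740/2750 = 48590 N·m; T_B = 28210 N·m.
τ in each portion: τ_AC = 6.65×10^7 Pa, τ_CB = 3.86×10^7 Pa; maximum is in AC.
τ_max = T_AC·r/J = 48590·0.0775/5.67×10^-5 = 6.646×10^7 Pa.

9640 psi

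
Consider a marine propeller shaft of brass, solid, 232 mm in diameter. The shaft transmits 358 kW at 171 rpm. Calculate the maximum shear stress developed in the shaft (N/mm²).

8.15 N/mm²

ω = 2π·171/60 = 17.91 rad/s, so T = P/ω = 358×10³ / 17.91 = 19990 N·m.
J = πd⁴/32 = π(0.232)⁴/32 = 2.844×10^-4 m⁴.
τ_max = T·r/J = 19990 × 0.116 / 2.844×10^-4 = 8.154×10^6 Pa.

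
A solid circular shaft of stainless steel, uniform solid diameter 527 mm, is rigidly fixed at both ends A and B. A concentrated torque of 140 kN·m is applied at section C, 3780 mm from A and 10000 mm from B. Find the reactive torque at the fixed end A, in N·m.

102000 N·m

With uniform GJ and both ends fixed, compatibility θ_AC = θ_CB gives T_A·a = T_B·b, together with T_A + T_B = T₀.
T_A = T₀·b/(a+b) = 140000·10000/13780 = 101600 N·m; T_B = 38400 N·m.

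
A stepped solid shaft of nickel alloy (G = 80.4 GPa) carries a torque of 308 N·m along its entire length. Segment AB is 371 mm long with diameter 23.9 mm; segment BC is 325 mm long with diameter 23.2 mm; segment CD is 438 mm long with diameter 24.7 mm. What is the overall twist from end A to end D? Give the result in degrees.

7.68°

J_AB = π(0.0239)⁴/32 = 3.20×10^-8 m⁴; J_BC = π(0.0232)⁴/32 = 2.84×10^-8 m⁴; J_CD = π(0.0247)⁴/32 = 3.65×10^-8 m⁴.
θ = (T/G)·Σ L_i/J_i = (308.0/80.4×10⁹)·(0.371/3.20×10^-8 + 0.325/2.84×10^-8 + 0.438/3.65×10^-8) = 0.1341 rad.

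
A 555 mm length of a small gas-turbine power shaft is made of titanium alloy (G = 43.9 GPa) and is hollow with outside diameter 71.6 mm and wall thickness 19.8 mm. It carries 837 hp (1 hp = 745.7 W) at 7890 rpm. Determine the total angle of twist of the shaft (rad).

0.00386 rad

ω = 2π·7890/60 = 826.2 rad/s, so T = P/ω = 837×745.7 / 826.2 = 755.4 N·m.
J = π(d_o⁴ − d_i⁴)/32 = π(0.0716⁴ − 0.0320⁴)/32 = 2.477×10^-6 m⁴.
θ = T·L/(G·J) = 755.4 × 0.555 / (43.9×10⁹ × 2.477×10^-6) = 3.855×10^-3 rad.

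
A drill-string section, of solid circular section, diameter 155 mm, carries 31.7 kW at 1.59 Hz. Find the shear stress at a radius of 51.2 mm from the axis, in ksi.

ω = 2π·1.59 = 9.990 rad/s, so T = P/ω = 31.7×10³ / 9.990 = 3173 N·m.
J = πd⁴/32 = π(0.155)⁴/32 = 5.667×10^-5 m⁴.
Shear stress varies linearly with radius: τ = T·r/J = 3173 × 0.0512 / 5.667×10^-5 = 2.867×10^6 Pa.

0.416 ksi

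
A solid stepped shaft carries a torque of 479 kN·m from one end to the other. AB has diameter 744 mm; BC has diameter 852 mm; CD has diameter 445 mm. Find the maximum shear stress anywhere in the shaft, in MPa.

27.7 MPa

Under the same torque, τ_max = 16T/(πd³) is largest where d is smallest — segment CD (d = 445 mm).
τ_max = 16·479000/(π·(0.445)³) = 2.768×10^7 Pa.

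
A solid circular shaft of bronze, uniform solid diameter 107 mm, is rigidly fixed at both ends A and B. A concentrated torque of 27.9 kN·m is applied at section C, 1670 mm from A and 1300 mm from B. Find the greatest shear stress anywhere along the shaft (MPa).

65.2 MPa

With uniform GJ and both ends fixed, compatibility θ_AC = θ_CB gives T_A·a = T_B·b, together with T_A + T_B = T₀.
T_A = T₀·b/(a+b) = 27900·1300/2970 = 12210 N·m; T_B = 15690 N·m.
τ in each portion: τ_AC = 5.08×10^7 Pa, τ_CB = 6.52×10^7 Pa; maximum is in CB.
τ_max = T_CB·r/J = 15690·0.0535/1.29×10^-5 = 6.522×10^7 Pa.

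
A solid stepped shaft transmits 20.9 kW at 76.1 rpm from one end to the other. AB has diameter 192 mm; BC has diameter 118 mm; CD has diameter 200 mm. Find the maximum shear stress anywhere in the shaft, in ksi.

1.18 ksi

ω = 2π·76.1/60 = 7.969 rad/s, so T = P/ω = 20.9×10³ / 7.969 = 2623 N·m.
Under the same torque, τ_max = 16T/(πd³) is largest where d is smallest — segment BC (d = 118 mm).
τ_max = 16·2623/(π·(0.118)³) = 8.129×10^6 Pa.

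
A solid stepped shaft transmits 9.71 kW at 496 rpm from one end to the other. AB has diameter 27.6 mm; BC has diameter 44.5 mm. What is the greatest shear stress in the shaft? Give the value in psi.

6570 psi

ω = 2π·496/60 = 51.94 rad/s, so T = P/ω = 9.71×10³ / 51.94 = 186.9 N·m.
Under the same torque, τ_max = 16T/(πd³) is largest where d is smallest — segment AB (d = 27.6 mm).
τ_max = 16·186.9/(π·(0.0276)³) = 4.528×10^7 Pa.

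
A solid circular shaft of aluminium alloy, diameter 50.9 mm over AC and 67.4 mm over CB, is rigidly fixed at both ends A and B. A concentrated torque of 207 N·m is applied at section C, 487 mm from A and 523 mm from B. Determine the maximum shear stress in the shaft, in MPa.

Compatibility: T_A·a/J_AC = T_B·b/J_CB with T_A + T_B = T₀.
J_AC = 6.59×10^-7 m⁴, J_CB = 2.03×10^-6 m⁴, so T_A = T₀·(J_AC/a)/((J_AC/a)+(J_CB/b)) = 53.59 N·m, T_B = 153.4 N·m.
τ in each portion: τ_AC = 2.07×10^6 Pa, τ_CB = 2.55×10^6 Pa; maximum is in CB.
τ_max = T_CB·r/J = 153.4·0.0337/2.03×10^-6 = 2.552×10^6 Pa.

2.55 MPa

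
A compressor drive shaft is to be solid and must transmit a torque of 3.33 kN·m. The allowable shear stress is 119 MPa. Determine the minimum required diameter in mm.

For a solid shaft τ_max = 16T/(πd³), so d = (16T/(π τ_allow))^(1/3) = (16·3330/(π·1.19×10^8))^(1/3) = 0.05223 m.

52.2 mm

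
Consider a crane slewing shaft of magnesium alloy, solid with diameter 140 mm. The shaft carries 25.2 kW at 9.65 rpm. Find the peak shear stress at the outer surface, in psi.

ω = 2π·9.65/60 = 1.011 rad/s, so T = P/ω = 25.2×10³ / 1.011 = 24940 N·m.
J = πd⁴/32 = π(0.140)⁴/32 = 3.771×10^-5 m⁴.
τ_max = T·r/J = 24940 × 0.0700 / 3.771×10^-5 = 4.628×10^7 Pa.

6710 psi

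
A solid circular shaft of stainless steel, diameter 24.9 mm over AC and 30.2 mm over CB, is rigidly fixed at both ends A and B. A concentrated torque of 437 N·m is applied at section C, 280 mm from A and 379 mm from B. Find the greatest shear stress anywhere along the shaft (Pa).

5.55e7 Pa

Compatibility: T_A·a/J_AC = T_B·b/J_CB with T_A + T_B = T₀.
J_AC = 3.77×10^-8 m⁴, J_CB = 8.17×10^-8 m⁴, so T_A = T₀·(J_AC/a)/((J_AC/a)+(J_CB/b)) = 168.2 N·m, T_B = 268.8 N·m.
τ in each portion: τ_AC = 5.55×10^7 Pa, τ_CB = 4.97×10^7 Pa; maximum is in AC.
τ_max = T_AC·r/J = 168.2·0.0124/3.77×10^-8 = 5.548×10^7 Pa.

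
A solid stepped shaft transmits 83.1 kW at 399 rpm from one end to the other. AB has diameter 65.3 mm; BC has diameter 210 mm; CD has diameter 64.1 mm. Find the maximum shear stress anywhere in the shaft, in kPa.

ω = 2π·399/60 = 41.78 rad/s, so T = P/ω = 83.1×10³ / 41.78 = 1989 N·m.
Under the same torque, τ_max = 16T/(πd³) is largest where d is smallest — segment CD (d = 64.1 mm).
τ_max = 16·1989/(π·(0.0641)³) = 3.846×10^7 Pa.

38500 kPa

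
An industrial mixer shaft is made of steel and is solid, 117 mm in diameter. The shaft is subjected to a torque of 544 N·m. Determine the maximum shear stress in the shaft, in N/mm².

J = πd⁴/32 = π(0.117)⁴/32 = 1.840×10^-5 m⁴.
τ_max = T·r/J = 544.0 × 0.0585 / 1.840×10^-5 = 1.730×10^6 Pa.

1.73 N/mm²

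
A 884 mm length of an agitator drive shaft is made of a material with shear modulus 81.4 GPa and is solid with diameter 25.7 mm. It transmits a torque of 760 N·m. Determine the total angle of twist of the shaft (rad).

J = πd⁴/32 = π(0.0257)⁴/32 = 4.283×10^-8 m⁴.
θ = T·L/(G·J) = 760.0 × 0.884 / (81.4×10⁹ × 4.283×10^-8) = 0.1927 rad.

0.193 rad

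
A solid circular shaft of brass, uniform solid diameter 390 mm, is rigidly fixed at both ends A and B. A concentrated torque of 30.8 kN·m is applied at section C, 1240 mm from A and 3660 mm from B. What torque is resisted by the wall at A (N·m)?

23000 N·m

With uniform GJ and both ends fixed, compatibility θ_AC = θ_CB gives T_A·a = T_B·b, together with T_A + T_B = T₀.
T_A = T₀·b/(a+b) = 30800·3660/4900 = 23010 N·m; T_B = 7794 N·m.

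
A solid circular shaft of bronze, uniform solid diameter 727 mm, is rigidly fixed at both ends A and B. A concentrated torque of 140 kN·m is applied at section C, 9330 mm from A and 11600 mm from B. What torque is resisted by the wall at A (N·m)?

77600 N·m

With uniform GJ and both ends fixed, compatibility θ_AC = θ_CB gives T_A·a = T_B·b, together with T_A + T_B = T₀.
T_A = T₀·b/(a+b) = 140000·11600/20930 = 77590 N·m; T_B = 62410 N·m.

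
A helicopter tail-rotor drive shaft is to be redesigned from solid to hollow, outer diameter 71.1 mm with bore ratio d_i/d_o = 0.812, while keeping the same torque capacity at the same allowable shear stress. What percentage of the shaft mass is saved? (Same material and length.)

Equal τ_max and T ⇒ the solid shaft needs d_s³ = d_o³(1−k⁴), so d_s = 71.1·(1−0.812⁴)^(1/3) = 58.79 mm.
Area ratio A_h/A_s = d_o²(1−k²)/d_s² = (1−k²)/(1−k⁴)^(2/3) = 0.4983.
Mass saving = 1 − 0.4983 = 50.2 %.

50.2 %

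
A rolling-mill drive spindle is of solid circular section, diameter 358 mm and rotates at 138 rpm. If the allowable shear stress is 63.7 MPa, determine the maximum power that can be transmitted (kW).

J = πd⁴/32 = π(0.358)⁴/32 = 1.613×10^-3 m⁴.
T_max = τ_allow·J/r = 6.37×10^7 × 1.613×10^-3 / 0.179 = 573900 N·m.
ω = 2π·138/60 = 14.45 rad/s, so P_max = T_max·ω = 8.293×10^6 W.

8290 kW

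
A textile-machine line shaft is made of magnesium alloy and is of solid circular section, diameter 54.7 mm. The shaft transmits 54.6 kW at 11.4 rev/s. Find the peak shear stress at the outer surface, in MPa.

ω = 2π·11.4 = 71.63 rad/s, so T = P/ω = 54.6×10³ / 71.63 = 762.3 N·m.
J = πd⁴/32 = π(0.0547)⁴/32 = 8.789×10^-7 m⁴.
τ_max = T·r/J = 762.3 × 0.0274 / 8.789×10^-7 = 2.372×10^7 Pa.

23.7 MPa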